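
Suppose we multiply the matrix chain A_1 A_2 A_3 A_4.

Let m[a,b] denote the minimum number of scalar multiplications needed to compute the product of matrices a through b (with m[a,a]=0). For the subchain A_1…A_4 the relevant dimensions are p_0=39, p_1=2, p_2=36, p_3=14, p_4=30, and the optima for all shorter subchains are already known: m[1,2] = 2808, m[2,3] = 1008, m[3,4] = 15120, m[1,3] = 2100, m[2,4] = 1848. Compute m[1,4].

4188

m[1,4] = min over k∈[1,3] of m[1,k]+m[k+1,4]+p_{0}·p_k·p_{4}.
k=1: 0 + 1848 + 39·2·30 = 4188; k=2: 2808 + 15120 + 39·36·30 = 60048; k=3: 2100 + 0 + 39·14·30 = 18480.
Minimum: 4188 at k=1.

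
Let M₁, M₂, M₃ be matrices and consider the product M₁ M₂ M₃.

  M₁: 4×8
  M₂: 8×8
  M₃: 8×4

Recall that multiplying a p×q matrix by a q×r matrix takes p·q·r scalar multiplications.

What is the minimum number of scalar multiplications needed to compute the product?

Order (M₁ (M₂ M₃)): (M₂ M₃): 8×8 by 8×4 → 8×4, cost 8·8·4 = 256; (M₁ (M₂ M₃)): 4×8 by 8×4 → 4×4, cost 4·8·4 = 128; cumulative 384. Total 384.
Order ((M₁ M₂) M₃): (M₁ M₂): 4×8 by 8×8 → 4×8, cost 4·8·8 = 256; ((M₁ M₂) M₃): 4×8 by 8×4 → 4×4, cost 4·8·4 = 128; cumulative 384. Total 384.
Minimum: 384.

384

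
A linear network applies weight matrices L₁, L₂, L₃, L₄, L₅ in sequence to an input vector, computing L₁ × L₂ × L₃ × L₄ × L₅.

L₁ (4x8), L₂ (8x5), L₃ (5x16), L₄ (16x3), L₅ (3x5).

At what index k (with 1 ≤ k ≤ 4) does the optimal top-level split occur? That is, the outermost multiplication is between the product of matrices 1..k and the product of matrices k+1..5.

4

Adjacent pairs: L₁L₂ = 4·8·5 = 160; L₂L₃ = 8·5·16 = 640; L₃L₄ = 5·16·3 = 240; L₄L₅ = 16·3·5 = 240.
Length 3: L₁..L₃: k=1: 0+640+4·8·16=1152; k=2: 160+0+4·5·16=480 → min 480 | L₂..L₄: k=2: 0+240+8·5·3=360; k=3: 640+0+8·16·3=1024 → min 360 | L₃..L₅: k=3: 0+240+5·16·5=640; k=4: 240+0+5·3·5=315 → min 315.
Length 4: L₁..L₄: k=1: 0+360+4·8·3=456; k=2: 160+240+4·5·3=460; k=3: 480+0+4·16·3=672 → min 456 | L₂..L₅: k=2: 0+315+8·5·5=515; k=3: 640+240+8·16·5=1520; k=4: 360+0+8·3·5=480 → min 480.
Top-level splits: k=1: (L₁..L₁)·(L₂..L₅) → 0+480+4·8·5 = 640; k=2: (L₁..L₂)·(L₃..L₅) → 160+315+4·5·5 = 575; k=3: (L₁..L₃)·(L₄..L₅) → 480+240+4·16·5 = 1040; k=4: (L₁..L₄)·(L₅..L₅) → 456+0+4·3·5 = 516.
Best split is after L₄, i.e. k = 4.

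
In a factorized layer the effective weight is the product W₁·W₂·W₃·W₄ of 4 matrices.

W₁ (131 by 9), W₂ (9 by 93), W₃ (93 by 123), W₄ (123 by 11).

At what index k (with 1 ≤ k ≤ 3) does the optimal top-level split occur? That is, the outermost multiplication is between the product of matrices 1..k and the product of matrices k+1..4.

Adjacent pairs: W₁W₂ = 131·9·93 = 109647; W₂W₃ = 9·93·123 = 102951; W₃W₄ = 93·123·11 = 125829.
Length 3: W₁..W₃: k=1: 0+102951+131·9·123=247968; k=2: 109647+0+131·93·123=1608156 → min 247968 | W₂..W₄: k=2: 0+125829+9·93·11=135036; k=3: 102951+0+9·123·11=115128 → min 115128.
Top-level splits: k=1: (W₁..W₁)·(W₂..W₄) → 0+115128+131·9·11 = 128097; k=2: (W₁..W₂)·(W₃..W₄) → 109647+125829+131·93·11 = 369489; k=3: (W₁..W₃)·(W₄..W₄) → 247968+0+131·123·11 = 425211.
Best split is after W₁, i.e. k = 1.

1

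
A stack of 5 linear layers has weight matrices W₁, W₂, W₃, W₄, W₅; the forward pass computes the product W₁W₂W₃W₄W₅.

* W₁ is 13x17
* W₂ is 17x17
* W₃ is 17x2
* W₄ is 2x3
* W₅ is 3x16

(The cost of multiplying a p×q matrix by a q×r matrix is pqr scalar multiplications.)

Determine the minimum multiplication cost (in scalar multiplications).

Adjacent pairs: W₁W₂ = 13·17·17 = 3757; W₂W₃ = 17·17·2 = 578; W₃W₄ = 17·2·3 = 102; W₄W₅ = 2·3·16 = 96.
Length 3: W₁..W₃: k=1: 0+578+13·17·2=1020; k=2: 3757+0+13·17·2=4199 → min 1020 | W₂..W₄: k=2: 0+102+17·17·3=969; k=3: 578+0+17·2·3=680 → min 680 | W₃..W₅: k=3: 0+96+17·2·16=640; k=4: 102+0+17·3·16=918 → min 640.
Length 4: W₁..W₄: k=1: 0+680+13·17·3=1343; k=2: 3757+102+13·17·3=4522; k=3: 1020+0+13·2·3=1098 → min 1098 | W₂..W₅: k=2: 0+640+17·17·16=5264; k=3: 578+96+17·2·16=1218; k=4: 680+0+17·3·16=1496 → min 1218.
Length 5: W₁..W₅: k=1: 0+1218+13·17·16=4754; k=2: 3757+640+13·17·16=7933; k=3: 1020+96+13·2·16=1532; k=4: 1098+0+13·3·16=1722 → min 1532.
Optimal order: ((W₁(W₂W₃))(W₄W₅)) with cost 1532.

1532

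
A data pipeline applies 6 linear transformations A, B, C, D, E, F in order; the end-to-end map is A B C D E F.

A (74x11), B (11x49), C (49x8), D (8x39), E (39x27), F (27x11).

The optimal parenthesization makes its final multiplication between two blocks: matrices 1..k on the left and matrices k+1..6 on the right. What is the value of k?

1

Adjacent pairs: AB = 74·11·49 = 39886; BC = 11·49·8 = 4312; CD = 49·8·39 = 15288; DE = 8·39·27 = 8424; EF = 39·27·11 = 11583.
Length 3: A..C: k=1: 0+4312+74·11·8=10824; k=2: 39886+0+74·49·8=68894 → min 10824 | B..D: k=2: 0+15288+11·49·39=36309; k=3: 4312+0+11·8·39=7744 → min 7744 | C..E: k=3: 0+8424+49·8·27=19008; k=4: 15288+0+49·39·27=66885 → min 19008 | D..F: k=4: 0+11583+8·39·11=15015; k=5: 8424+0+8·27·11=10800 → min 10800.
Length 4: A..D: k=1: 0+7744+74·11·39=39490; k=2: 39886+15288+74·49·39=196588; k=3: 10824+0+74·8·39=33912 → min 33912 | B..E: k=2: 0+19008+11·49·27=33561; k=3: 4312+8424+11·8·27=15112; k=4: 7744+0+11·39·27=19327 → min 15112 | C..F: k=3: 0+10800+49·8·11=15112; k=4: 15288+11583+49·39·11=47892; k=5: 19008+0+49·27·11=33561 → min 15112.
Length 5: A..E: k=1: 0+15112+74·11·27=37090; k=2: 39886+19008+74·49·27=156796; k=3: 10824+8424+74·8·27=35232; k=4: 33912+0+74·39·27=111834 → min 35232 | B..F: k=2: 0+15112+11·49·11=21041; k=3: 4312+10800+11·8·11=16080; k=4: 7744+11583+11·39·11=24046; k=5: 15112+0+11·27·11=18379 → min 16080.
Top-level splits: k=1: (A..A)·(B..F) → 0+16080+74·11·11 = 25034; k=2: (A..B)·(C..F) → 39886+15112+74·49·11 = 94884; k=3: (A..C)·(D..F) → 10824+10800+74·8·11 = 28136; k=4: (A..D)·(E..F) → 33912+11583+74·39·11 = 77241; k=5: (A..E)·(F..F) → 35232+0+74·27·11 = 57210.
Best split is after A, i.e. k = 1.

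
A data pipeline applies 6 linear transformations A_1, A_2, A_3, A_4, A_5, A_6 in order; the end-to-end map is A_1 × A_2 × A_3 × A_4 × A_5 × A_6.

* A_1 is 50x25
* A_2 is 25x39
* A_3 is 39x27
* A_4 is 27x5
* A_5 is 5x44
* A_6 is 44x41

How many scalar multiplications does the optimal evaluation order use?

35660

Adjacent pairs: A_1A_2 = 50·25·39 = 48750; A_2A_3 = 25·39·27 = 26325; A_3A_4 = 39·27·5 = 5265; A_4A_5 = 27·5·44 = 5940; A_5A_6 = 5·44·41 = 9020.
Length 3: A_1..A_3: k=1: 0+26325+50·25·27=60075; k=2: 48750+0+50·39·27=101400 → min 60075 | A_2..A_4: k=2: 0+5265+25·39·5=10140; k=3: 26325+0+25·27·5=29700 → min 10140 | A_3..A_5: k=3: 0+5940+39·27·44=52272; k=4: 5265+0+39·5·44=13845 → min 13845 | A_4..A_6: k=4: 0+9020+27·5·41=14555; k=5: 5940+0+27·44·41=54648 → min 14555.
Length 4: A_1..A_4: k=1: 0+10140+50·25·5=16390; k=2: 48750+5265+50·39·5=63765; k=3: 60075+0+50·27·5=66825 → min 16390 | A_2..A_5: k=2: 0+13845+25·39·44=56745; k=3: 26325+5940+25·27·44=61965; k=4: 10140+0+25·5·44=15640 → min 15640 | A_3..A_6: k=3: 0+14555+39·27·41=57728; k=4: 5265+9020+39·5·41=22280; k=5: 13845+0+39·44·41=84201 → min 22280.
Length 5: A_1..A_5: k=1: 0+15640+50·25·44=70640; k=2: 48750+13845+50·39·44=148395; k=3: 60075+5940+50·27·44=125415; k=4: 16390+0+50·5·44=27390 → min 27390 | A_2..A_6: k=2: 0+22280+25·39·41=62255; k=3: 26325+14555+25·27·41=68555; k=4: 10140+9020+25·5·41=24285; k=5: 15640+0+25·44·41=60740 → min 24285.
Length 6: A_1..A_6: k=1: 0+24285+50·25·41=75535; k=2: 48750+22280+50·39·41=150980; k=3: 60075+14555+50·27·41=129980; k=4: 16390+9020+50·5·41=35660; k=5: 27390+0+50·44·41=117590 → min 35660.
Optimal order: ((A_1 × (A_2 × (A_3 × A_4))) × (A_5 × A_6)) with cost 35660.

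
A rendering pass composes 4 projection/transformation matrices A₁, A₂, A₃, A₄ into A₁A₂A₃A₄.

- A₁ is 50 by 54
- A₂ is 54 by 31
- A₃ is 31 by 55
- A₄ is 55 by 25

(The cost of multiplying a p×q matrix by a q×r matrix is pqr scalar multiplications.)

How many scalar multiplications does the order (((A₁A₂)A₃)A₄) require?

(A₁A₂): 50×54 by 54×31 → 50×31, cost 50·54·31 = 83700
((A₁A₂)A₃): 50×31 by 31×55 → 50×55, cost 50·31·55 = 85250; cumulative 168950
(((A₁A₂)A₃)A₄): 50×55 by 55×25 → 50×25, cost 50·55·25 = 68750; cumulative 237700
Total: 237700 scalar multiplications.

237700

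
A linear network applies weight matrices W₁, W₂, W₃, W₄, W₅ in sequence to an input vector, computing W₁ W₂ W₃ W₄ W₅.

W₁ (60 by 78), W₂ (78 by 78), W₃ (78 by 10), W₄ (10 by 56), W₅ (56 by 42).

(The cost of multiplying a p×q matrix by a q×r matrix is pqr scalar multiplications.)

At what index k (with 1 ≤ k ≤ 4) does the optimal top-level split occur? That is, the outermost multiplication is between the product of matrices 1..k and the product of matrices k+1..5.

Adjacent pairs: W₁W₂ = 60·78·78 = 365040; W₂W₃ = 78·78·10 = 60840; W₃W₄ = 78·10·56 = 43680; W₄W₅ = 10·56·42 = 23520.
Length 3: W₁..W₃: k=1: 0+60840+60·78·10=107640; k=2: 365040+0+60·78·10=411840 → min 107640 | W₂..W₄: k=2: 0+43680+78·78·56=384384; k=3: 60840+0+78·10·56=104520 → min 104520 | W₃..W₅: k=3: 0+23520+78·10·42=56280; k=4: 43680+0+78·56·42=227136 → min 56280.
Length 4: W₁..W₄: k=1: 0+104520+60·78·56=366600; k=2: 365040+43680+60·78·56=670800; k=3: 107640+0+60·10·56=141240 → min 141240 | W₂..W₅: k=2: 0+56280+78·78·42=311808; k=3: 60840+23520+78·10·42=117120; k=4: 104520+0+78·56·42=287976 → min 117120.
Top-level splits: k=1: (W₁..W₁)·(W₂..W₅) → 0+117120+60·78·42 = 313680; k=2: (W₁..W₂)·(W₃..W₅) → 365040+56280+60·78·42 = 617880; k=3: (W₁..W₃)·(W₄..W₅) → 107640+23520+60·10·42 = 156360; k=4: (W₁..W₄)·(W₅..W₅) → 141240+0+60·56·42 = 282360.
Best split is after W₃, i.e. k = 3.

3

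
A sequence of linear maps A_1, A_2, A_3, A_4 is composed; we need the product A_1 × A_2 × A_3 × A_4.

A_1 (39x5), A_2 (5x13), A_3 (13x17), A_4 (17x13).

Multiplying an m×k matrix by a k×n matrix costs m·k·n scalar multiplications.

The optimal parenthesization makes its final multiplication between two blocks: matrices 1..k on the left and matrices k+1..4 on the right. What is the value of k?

Adjacent pairs: A_1A_2 = 39·5·13 = 2535; A_2A_3 = 5·13·17 = 1105; A_3A_4 = 13·17·13 = 2873.
Length 3: A_1..A_3: k=1: 0+1105+39·5·17=4420; k=2: 2535+0+39·13·17=11154 → min 4420 | A_2..A_4: k=2: 0+2873+5·13·13=3718; k=3: 1105+0+5·17·13=2210 → min 2210.
Top-level splits: k=1: (A_1..A_1)·(A_2..A_4) → 0+2210+39·5·13 = 4745; k=2: (A_1..A_2)·(A_3..A_4) → 2535+2873+39·13·13 = 11999; k=3: (A_1..A_3)·(A_4..A_4) → 4420+0+39·17·13 = 13039.
Best split is after A_1, i.e. k = 1.

1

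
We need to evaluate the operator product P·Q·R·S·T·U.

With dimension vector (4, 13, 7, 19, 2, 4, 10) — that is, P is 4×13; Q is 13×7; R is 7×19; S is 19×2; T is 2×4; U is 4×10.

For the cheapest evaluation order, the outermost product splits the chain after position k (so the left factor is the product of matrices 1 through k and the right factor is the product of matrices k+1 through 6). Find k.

4

Adjacent pairs: PQ = 4·13·7 = 364; QR = 13·7·19 = 1729; RS = 7·19·2 = 266; ST = 19·2·4 = 152; TU = 2·4·10 = 80.
Length 3: P..R: k=1: 0+1729+4·13·19=2717; k=2: 364+0+4·7·19=896 → min 896 | Q..S: k=2: 0+266+13·7·2=448; k=3: 1729+0+13·19·2=2223 → min 448 | R..T: k=3: 0+152+7·19·4=684; k=4: 266+0+7·2·4=322 → min 322 | S..U: k=4: 0+80+19·2·10=460; k=5: 152+0+19·4·10=912 → min 460.
Length 4: P..S: k=1: 0+448+4·13·2=552; k=2: 364+266+4·7·2=686; k=3: 896+0+4·19·2=1048 → min 552 | Q..T: k=2: 0+322+13·7·4=686; k=3: 1729+152+13·19·4=2869; k=4: 448+0+13·2·4=552 → min 552 | R..U: k=3: 0+460+7·19·10=1790; k=4: 266+80+7·2·10=486; k=5: 322+0+7·4·10=602 → min 486.
Length 5: P..T: k=1: 0+552+4·13·4=760; k=2: 364+322+4·7·4=798; k=3: 896+152+4·19·4=1352; k=4: 552+0+4·2·4=584 → min 584 | Q..U: k=2: 0+486+13·7·10=1396; k=3: 1729+460+13·19·10=4659; k=4: 448+80+13·2·10=788; k=5: 552+0+13·4·10=1072 → min 788.
Top-level splits: k=1: (P..P)·(Q..U) → 0+788+4·13·10 = 1308; k=2: (P..Q)·(R..U) → 364+486+4·7·10 = 1130; k=3: (P..R)·(S..U) → 896+460+4·19·10 = 2116; k=4: (P..S)·(T..U) → 552+80+4·2·10 = 712; k=5: (P..T)·(U..U) → 584+0+4·4·10 = 744.
Best split is after S, i.e. k = 4.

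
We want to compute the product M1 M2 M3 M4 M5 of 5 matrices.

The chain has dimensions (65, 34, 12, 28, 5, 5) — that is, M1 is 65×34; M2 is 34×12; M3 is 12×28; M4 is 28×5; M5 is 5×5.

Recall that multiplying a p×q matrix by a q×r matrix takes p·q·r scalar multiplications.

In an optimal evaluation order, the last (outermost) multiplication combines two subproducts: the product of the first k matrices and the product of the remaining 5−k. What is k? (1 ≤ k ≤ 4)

Adjacent pairs: M1M2 = 65·34·12 = 26520; M2M3 = 34·12·28 = 11424; M3M4 = 12·28·5 = 1680; M4M5 = 28·5·5 = 700.
Length 3: M1..M3: k=1: 0+11424+65·34·28=73304; k=2: 26520+0+65·12·28=48360 → min 48360 | M2..M4: k=2: 0+1680+34·12·5=3720; k=3: 11424+0+34·28·5=16184 → min 3720 | M3..M5: k=3: 0+700+12·28·5=2380; k=4: 1680+0+12·5·5=1980 → min 1980.
Length 4: M1..M4: k=1: 0+3720+65·34·5=14770; k=2: 26520+1680+65·12·5=32100; k=3: 48360+0+65·28·5=57460 → min 14770 | M2..M5: k=2: 0+1980+34·12·5=4020; k=3: 11424+700+34·28·5=16884; k=4: 3720+0+34·5·5=4570 → min 4020.
Top-level splits: k=1: (M1..M1)·(M2..M5) → 0+4020+65·34·5 = 15070; k=2: (M1..M2)·(M3..M5) → 26520+1980+65·12·5 = 32400; k=3: (M1..M3)·(M4..M5) → 48360+700+65·28·5 = 58160; k=4: (M1..M4)·(M5..M5) → 14770+0+65·5·5 = 16395.
Best split is after M1, i.e. k = 1.

1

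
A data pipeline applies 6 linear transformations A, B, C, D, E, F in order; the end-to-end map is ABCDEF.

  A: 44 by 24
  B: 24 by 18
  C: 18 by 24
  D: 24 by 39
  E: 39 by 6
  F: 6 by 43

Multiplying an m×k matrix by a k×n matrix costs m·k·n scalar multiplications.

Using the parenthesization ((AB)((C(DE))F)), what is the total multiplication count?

(AB): 44×24 by 24×18 → 44×18, cost 44·24·18 = 19008
(DE): 24×39 by 39×6 → 24×6, cost 24·39·6 = 5616
(C(DE)): 18×24 by 24×6 → 18×6, cost 18·24·6 = 2592; cumulative 8208
((C(DE))F): 18×6 by 6×43 → 18×43, cost 18·6·43 = 4644; cumulative 12852
((AB)((C(DE))F)): 44×18 by 18×43 → 44×43, cost 44·18·43 = 34056; cumulative 65916
Total: 65916 scalar multiplications.

65916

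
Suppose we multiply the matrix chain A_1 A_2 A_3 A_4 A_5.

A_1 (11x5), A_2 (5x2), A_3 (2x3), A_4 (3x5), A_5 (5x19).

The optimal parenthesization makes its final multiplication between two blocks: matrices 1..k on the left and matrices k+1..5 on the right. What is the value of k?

2

Adjacent pairs: A_1A_2 = 11·5·2 = 110; A_2A_3 = 5·2·3 = 30; A_3A_4 = 2·3·5 = 30; A_4A_5 = 3·5·19 = 285.
Length 3: A_1..A_3: k=1: 0+30+11·5·3=195; k=2: 110+0+11·2·3=176 → min 176 | A_2..A_4: k=2: 0+30+5·2·5=80; k=3: 30+0+5·3·5=105 → min 80 | A_3..A_5: k=3: 0+285+2·3·19=399; k=4: 30+0+2·5·19=220 → min 220.
Length 4: A_1..A_4: k=1: 0+80+11·5·5=355; k=2: 110+30+11·2·5=250; k=3: 176+0+11·3·5=341 → min 250 | A_2..A_5: k=2: 0+220+5·2·19=410; k=3: 30+285+5·3·19=600; k=4: 80+0+5·5·19=555 → min 410.
Top-level splits: k=1: (A_1..A_1)·(A_2..A_5) → 0+410+11·5·19 = 1455; k=2: (A_1..A_2)·(A_3..A_5) → 110+220+11·2·19 = 748; k=3: (A_1..A_3)·(A_4..A_5) → 176+285+11·3·19 = 1088; k=4: (A_1..A_4)·(A_5..A_5) → 250+0+11·5·19 = 1295.
Best split is after A_2, i.e. k = 2.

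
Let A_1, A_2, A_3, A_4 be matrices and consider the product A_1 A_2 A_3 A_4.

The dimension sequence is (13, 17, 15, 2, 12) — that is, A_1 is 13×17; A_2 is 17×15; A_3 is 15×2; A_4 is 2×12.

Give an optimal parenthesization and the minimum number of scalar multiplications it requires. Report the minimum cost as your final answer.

1264

Adjacent pairs: A_1A_2 = 13·17·15 = 3315; A_2A_3 = 17·15·2 = 510; A_3A_4 = 15·2·12 = 360.
Length 3: A_1..A_3: k=1: 0+510+13·17·2=952; k=2: 3315+0+13·15·2=3705 → min 952 | A_2..A_4: k=2: 0+360+17·15·12=3420; k=3: 510+0+17·2·12=918 → min 918.
Length 4: A_1..A_4: k=1: 0+918+13·17·12=3570; k=2: 3315+360+13·15·12=6015; k=3: 952+0+13·2·12=1264 → min 1264.
Optimal parenthesization: ((A_1 (A_2 A_3)) A_4) with cost 1264.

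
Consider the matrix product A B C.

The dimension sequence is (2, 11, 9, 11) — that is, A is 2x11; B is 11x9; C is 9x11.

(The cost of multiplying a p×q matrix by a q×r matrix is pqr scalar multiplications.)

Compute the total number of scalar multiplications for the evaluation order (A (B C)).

(B C): 11×9 by 9×11 → 11×11, cost 11·9·11 = 1089
(A (B C)): 2×11 by 11×11 → 2×11, cost 2·11·11 = 242; cumulative 1331
Total: 1331 scalar multiplications.

1331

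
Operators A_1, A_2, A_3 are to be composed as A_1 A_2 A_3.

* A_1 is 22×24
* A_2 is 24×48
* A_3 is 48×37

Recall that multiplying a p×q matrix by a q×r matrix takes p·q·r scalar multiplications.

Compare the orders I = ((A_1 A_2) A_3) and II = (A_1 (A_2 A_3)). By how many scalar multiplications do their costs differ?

2256

Order I = ((A_1 A_2) A_3): (A_1 A_2): 22×24 by 24×48 → 22×48, cost 22·24·48 = 25344; ((A_1 A_2) A_3): 22×48 by 48×37 → 22×37, cost 22·48·37 = 39072; cumulative 64416. Total 64416.
Order II = (A_1 (A_2 A_3)): (A_2 A_3): 24×48 by 48×37 → 24×37, cost 24·48·37 = 42624; (A_1 (A_2 A_3)): 22×24 by 24×37 → 22×37, cost 22·24·37 = 19536; cumulative 62160. Total 62160.
Difference: |64416 − 62160| = 2256.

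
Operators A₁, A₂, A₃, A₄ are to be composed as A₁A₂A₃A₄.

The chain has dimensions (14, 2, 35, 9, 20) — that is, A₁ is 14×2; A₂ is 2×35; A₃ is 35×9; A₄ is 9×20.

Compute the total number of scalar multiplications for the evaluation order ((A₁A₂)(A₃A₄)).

17080

(A₁A₂): 14×2 by 2×35 → 14×35, cost 14·2·35 = 980
(A₃A₄): 35×9 by 9×20 → 35×20, cost 35·9·20 = 6300
((A₁A₂)(A₃A₄)): 14×35 by 35×20 → 14×20, cost 14·35·20 = 9800; cumulative 17080
Total: 17080 scalar multiplications.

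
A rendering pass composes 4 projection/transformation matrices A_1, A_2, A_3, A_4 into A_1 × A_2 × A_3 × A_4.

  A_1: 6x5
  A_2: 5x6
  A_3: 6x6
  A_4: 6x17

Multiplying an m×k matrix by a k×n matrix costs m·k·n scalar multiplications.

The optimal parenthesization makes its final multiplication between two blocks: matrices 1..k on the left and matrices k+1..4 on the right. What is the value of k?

3

Adjacent pairs: A_1A_2 = 6·5·6 = 180; A_2A_3 = 5·6·6 = 180; A_3A_4 = 6·6·17 = 612.
Length 3: A_1..A_3: k=1: 0+180+6·5·6=360; k=2: 180+0+6·6·6=396 → min 360 | A_2..A_4: k=2: 0+612+5·6·17=1122; k=3: 180+0+5·6·17=690 → min 690.
Top-level splits: k=1: (A_1..A_1)·(A_2..A_4) → 0+690+6·5·17 = 1200; k=2: (A_1..A_2)·(A_3..A_4) → 180+612+6·6·17 = 1404; k=3: (A_1..A_3)·(A_4..A_4) → 360+0+6·6·17 = 972.
Best split is after A_3, i.e. k = 3.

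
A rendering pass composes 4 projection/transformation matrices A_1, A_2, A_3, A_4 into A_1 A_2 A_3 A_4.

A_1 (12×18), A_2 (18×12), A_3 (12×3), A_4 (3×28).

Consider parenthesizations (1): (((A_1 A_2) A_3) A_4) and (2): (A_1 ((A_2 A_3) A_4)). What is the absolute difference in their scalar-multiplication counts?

Order (1) = (((A_1 A_2) A_3) A_4): (A_1 A_2): 12×18 by 18×12 → 12×12, cost 12·18·12 = 2592; ((A_1 A_2) A_3): 12×12 by 12×3 → 12×3, cost 12·12·3 = 432; cumulative 3024; (((A_1 A_2) A_3) A_4): 12×3 by 3×28 → 12×28, cost 12·3·28 = 1008; cumulative 4032. Total 4032.
Order (2) = (A_1 ((A_2 A_3) A_4)): (A_2 A_3): 18×12 by 12×3 → 18×3, cost 18·12·3 = 648; ((A_2 A_3) A_4): 18×3 by 3×28 → 18×28, cost 18·3·28 = 1512; cumulative 2160; (A_1 ((A_2 A_3) A_4)): 12×18 by 18×28 → 12×28, cost 12·18·28 = 6048; cumulative 8208. Total 8208.
Difference: |4032 − 8208| = 4176.

4176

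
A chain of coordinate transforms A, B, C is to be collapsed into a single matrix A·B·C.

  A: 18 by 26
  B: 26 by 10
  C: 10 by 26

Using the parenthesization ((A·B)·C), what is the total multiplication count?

9360

(A·B): 18×26 by 26×10 → 18×10, cost 18·26·10 = 4680
((A·B)·C): 18×10 by 10×26 → 18×26, cost 18·10·26 = 4680; cumulative 9360
Total: 9360 scalar multiplications.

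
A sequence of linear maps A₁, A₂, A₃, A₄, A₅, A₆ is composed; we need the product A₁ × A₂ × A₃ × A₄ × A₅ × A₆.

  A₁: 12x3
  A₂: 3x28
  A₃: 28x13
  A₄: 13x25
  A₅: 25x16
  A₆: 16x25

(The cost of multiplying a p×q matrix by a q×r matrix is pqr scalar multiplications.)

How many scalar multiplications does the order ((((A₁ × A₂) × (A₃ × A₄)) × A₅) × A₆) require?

(A₁ × A₂): 12×3 by 3×28 → 12×28, cost 12·3·28 = 1008
(A₃ × A₄): 28×13 by 13×25 → 28×25, cost 28·13·25 = 9100
((A₁ × A₂) × (A₃ × A₄)): 12×28 by 28×25 → 12×25, cost 12·28·25 = 8400; cumulative 18508
(((A₁ × A₂) × (A₃ × A₄)) × A₅): 12×25 by 25×16 → 12×16, cost 12·25·16 = 4800; cumulative 23308
((((A₁ × A₂) × (A₃ × A₄)) × A₅) × A₆): 12×16 by 16×25 → 12×25, cost 12·16·25 = 4800; cumulative 28108
Total: 28108 scalar multiplications.

28108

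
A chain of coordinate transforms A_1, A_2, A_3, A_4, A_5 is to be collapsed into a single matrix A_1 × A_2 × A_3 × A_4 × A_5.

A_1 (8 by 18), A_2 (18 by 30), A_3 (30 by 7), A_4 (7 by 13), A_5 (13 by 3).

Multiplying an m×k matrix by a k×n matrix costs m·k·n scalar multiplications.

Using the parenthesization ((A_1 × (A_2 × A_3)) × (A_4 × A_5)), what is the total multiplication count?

(A_2 × A_3): 18×30 by 30×7 → 18×7, cost 18·30·7 = 3780
(A_1 × (A_2 × A_3)): 8×18 by 18×7 → 8×7, cost 8·18·7 = 1008; cumulative 4788
(A_4 × A_5): 7×13 by 13×3 → 7×3, cost 7·13·3 = 273
((A_1 × (A_2 × A_3)) × (A_4 × A_5)): 8×7 by 7×3 → 8×3, cost 8·7·3 = 168; cumulative 5229
Total: 5229 scalar multiplications.

5229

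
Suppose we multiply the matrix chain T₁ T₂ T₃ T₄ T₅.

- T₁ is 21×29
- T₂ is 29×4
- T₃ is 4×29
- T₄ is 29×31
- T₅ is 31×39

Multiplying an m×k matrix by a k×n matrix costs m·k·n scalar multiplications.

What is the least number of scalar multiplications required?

Adjacent pairs: T₁T₂ = 21·29·4 = 2436; T₂T₃ = 29·4·29 = 3364; T₃T₄ = 4·29·31 = 3596; T₄T₅ = 29·31·39 = 35061.
Length 3: T₁..T₃: k=1: 0+3364+21·29·29=21025; k=2: 2436+0+21·4·29=4872 → min 4872 | T₂..T₄: k=2: 0+3596+29·4·31=7192; k=3: 3364+0+29·29·31=29435 → min 7192 | T₃..T₅: k=3: 0+35061+4·29·39=39585; k=4: 3596+0+4·31·39=8432 → min 8432.
Length 4: T₁..T₄: k=1: 0+7192+21·29·31=26071; k=2: 2436+3596+21·4·31=8636; k=3: 4872+0+21·29·31=23751 → min 8636 | T₂..T₅: k=2: 0+8432+29·4·39=12956; k=3: 3364+35061+29·29·39=71224; k=4: 7192+0+29·31·39=42253 → min 12956.
Length 5: T₁..T₅: k=1: 0+12956+21·29·39=36707; k=2: 2436+8432+21·4·39=14144; k=3: 4872+35061+21·29·39=63684; k=4: 8636+0+21·31·39=34025 → min 14144.
Optimal order: ((T₁ T₂) ((T₃ T₄) T₅)) with cost 14144.

14144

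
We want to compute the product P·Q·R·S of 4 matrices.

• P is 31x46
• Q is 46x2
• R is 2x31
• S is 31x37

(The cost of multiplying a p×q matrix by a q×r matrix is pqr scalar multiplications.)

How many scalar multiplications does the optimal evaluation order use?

Adjacent pairs: PQ = 31·46·2 = 2852; QR = 46·2·31 = 2852; RS = 2·31·37 = 2294.
Length 3: P..R: k=1: 0+2852+31·46·31=47058; k=2: 2852+0+31·2·31=4774 → min 4774 | Q..S: k=2: 0+2294+46·2·37=5698; k=3: 2852+0+46·31·37=55614 → min 5698.
Length 4: P..S: k=1: 0+5698+31·46·37=58460; k=2: 2852+2294+31·2·37=7440; k=3: 4774+0+31·31·37=40331 → min 7440.
Optimal order: ((P·Q)·(R·S)) with cost 7440.

7440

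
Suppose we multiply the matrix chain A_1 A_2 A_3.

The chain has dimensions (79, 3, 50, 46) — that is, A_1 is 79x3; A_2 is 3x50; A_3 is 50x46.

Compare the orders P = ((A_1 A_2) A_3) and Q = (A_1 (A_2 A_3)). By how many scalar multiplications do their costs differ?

175748

Order P = ((A_1 A_2) A_3): (A_1 A_2): 79×3 by 3×50 → 79×50, cost 79·3·50 = 11850; ((A_1 A_2) A_3): 79×50 by 50×46 → 79×46, cost 79·50·46 = 181700; cumulative 193550. Total 193550.
Order Q = (A_1 (A_2 A_3)): (A_2 A_3): 3×50 by 50×46 → 3×46, cost 3·50·46 = 6900; (A_1 (A_2 A_3)): 79×3 by 3×46 → 79×46, cost 79·3·46 = 10902; cumulative 17802. Total 17802.
Difference: |193550 − 17802| = 175748.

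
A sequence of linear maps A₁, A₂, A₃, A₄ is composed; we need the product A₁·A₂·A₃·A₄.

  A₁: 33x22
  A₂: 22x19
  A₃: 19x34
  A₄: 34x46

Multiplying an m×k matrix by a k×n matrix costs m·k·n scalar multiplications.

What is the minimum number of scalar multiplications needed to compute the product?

72352

Adjacent pairs: A₁A₂ = 33·22·19 = 13794; A₂A₃ = 22·19·34 = 14212; A₃A₄ = 19·34·46 = 29716.
Length 3: A₁..A₃: k=1: 0+14212+33·22·34=38896; k=2: 13794+0+33·19·34=35112 → min 35112 | A₂..A₄: k=2: 0+29716+22·19·46=48944; k=3: 14212+0+22·34·46=48620 → min 48620.
Length 4: A₁..A₄: k=1: 0+48620+33·22·46=82016; k=2: 13794+29716+33·19·46=72352; k=3: 35112+0+33·34·46=86724 → min 72352.
Optimal order: ((A₁·A₂)·(A₃·A₄)) with cost 72352.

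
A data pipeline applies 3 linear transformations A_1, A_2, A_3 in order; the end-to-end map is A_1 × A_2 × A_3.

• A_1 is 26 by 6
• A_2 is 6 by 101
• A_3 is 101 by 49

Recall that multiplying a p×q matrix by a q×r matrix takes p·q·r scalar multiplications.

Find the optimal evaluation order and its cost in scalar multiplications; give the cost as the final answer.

37338

(A_1 × (A_2 × A_3)): cost 37338.
((A_1 × A_2) × A_3): cost 144430.
Optimal: (A_1 × (A_2 × A_3)) with cost 37338.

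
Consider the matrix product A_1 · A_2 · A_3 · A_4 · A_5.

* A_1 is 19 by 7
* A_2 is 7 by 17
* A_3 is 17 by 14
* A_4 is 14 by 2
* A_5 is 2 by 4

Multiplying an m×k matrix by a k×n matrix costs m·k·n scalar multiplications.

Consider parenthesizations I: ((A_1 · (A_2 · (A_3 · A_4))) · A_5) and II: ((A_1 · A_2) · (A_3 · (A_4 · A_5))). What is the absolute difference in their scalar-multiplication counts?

3485

Order I = ((A_1 · (A_2 · (A_3 · A_4))) · A_5): (A_3 · A_4): 17×14 by 14×2 → 17×2, cost 17·14·2 = 476; (A_2 · (A_3 · A_4)): 7×17 by 17×2 → 7×2, cost 7·17·2 = 238; cumulative 714; (A_1 · (A_2 · (A_3 · A_4))): 19×7 by 7×2 → 19×2, cost 19·7·2 = 266; cumulative 980; ((A_1 · (A_2 · (A_3 · A_4))) · A_5): 19×2 by 2×4 → 19×4, cost 19·2·4 = 152; cumulative 1132. Total 1132.
Order II = ((A_1 · A_2) · (A_3 · (A_4 · A_5))): (A_1 · A_2): 19×7 by 7×17 → 19×17, cost 19·7·17 = 2261; (A_4 · A_5): 14×2 by 2×4 → 14×4, cost 14·2·4 = 112; (A_3 · (A_4 · A_5)): 17×14 by 14×4 → 17×4, cost 17·14·4 = 952; cumulative 1064; ((A_1 · A_2) · (A_3 · (A_4 · A_5))): 19×17 by 17×4 → 19×4, cost 19·17·4 = 1292; cumulative 4617. Total 4617.
Difference: |1132 − 4617| = 3485.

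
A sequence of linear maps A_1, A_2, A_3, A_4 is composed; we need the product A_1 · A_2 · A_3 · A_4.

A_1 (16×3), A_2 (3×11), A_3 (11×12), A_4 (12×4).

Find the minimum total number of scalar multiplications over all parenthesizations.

732

Adjacent pairs: A_1A_2 = 16·3·11 = 528; A_2A_3 = 3·11·12 = 396; A_3A_4 = 11·12·4 = 528.
Length 3: A_1..A_3: k=1: 0+396+16·3·12=972; k=2: 528+0+16·11·12=2640 → min 972 | A_2..A_4: k=2: 0+528+3·11·4=660; k=3: 396+0+3·12·4=540 → min 540.
Length 4: A_1..A_4: k=1: 0+540+16·3·4=732; k=2: 528+528+16·11·4=1760; k=3: 972+0+16·12·4=1740 → min 732.
Optimal order: (A_1 · ((A_2 · A_3) · A_4)) with cost 732.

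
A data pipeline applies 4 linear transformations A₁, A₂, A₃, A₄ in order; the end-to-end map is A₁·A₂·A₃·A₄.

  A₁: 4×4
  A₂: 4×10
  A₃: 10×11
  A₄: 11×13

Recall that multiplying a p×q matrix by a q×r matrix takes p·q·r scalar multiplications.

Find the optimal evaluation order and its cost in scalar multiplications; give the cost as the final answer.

Adjacent pairs: A₁A₂ = 4·4·10 = 160; A₂A₃ = 4·10·11 = 440; A₃A₄ = 10·11·13 = 1430.
Length 3: A₁..A₃: k=1: 0+440+4·4·11=616; k=2: 160+0+4·10·11=600 → min 600 | A₂..A₄: k=2: 0+1430+4·10·13=1950; k=3: 440+0+4·11·13=1012 → min 1012.
Length 4: A₁..A₄: k=1: 0+1012+4·4·13=1220; k=2: 160+1430+4·10·13=2110; k=3: 600+0+4·11·13=1172 → min 1172.
Optimal parenthesization: (((A₁·A₂)·A₃)·A₄) with cost 1172.

1172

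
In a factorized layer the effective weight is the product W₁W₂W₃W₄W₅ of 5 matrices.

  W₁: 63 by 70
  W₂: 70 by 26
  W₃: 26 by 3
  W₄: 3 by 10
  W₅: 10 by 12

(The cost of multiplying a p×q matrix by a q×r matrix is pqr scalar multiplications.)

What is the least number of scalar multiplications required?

Adjacent pairs: W₁W₂ = 63·70·26 = 114660; W₂W₃ = 70·26·3 = 5460; W₃W₄ = 26·3·10 = 780; W₄W₅ = 3·10·12 = 360.
Length 3: W₁..W₃: k=1: 0+5460+63·70·3=18690; k=2: 114660+0+63·26·3=119574 → min 18690 | W₂..W₄: k=2: 0+780+70·26·10=18980; k=3: 5460+0+70·3·10=7560 → min 7560 | W₃..W₅: k=3: 0+360+26·3·12=1296; k=4: 780+0+26·10·12=3900 → min 1296.
Length 4: W₁..W₄: k=1: 0+7560+63·70·10=51660; k=2: 114660+780+63·26·10=131820; k=3: 18690+0+63·3·10=20580 → min 20580 | W₂..W₅: k=2: 0+1296+70·26·12=23136; k=3: 5460+360+70·3·12=8340; k=4: 7560+0+70·10·12=15960 → min 8340.
Length 5: W₁..W₅: k=1: 0+8340+63·70·12=61260; k=2: 114660+1296+63·26·12=135612; k=3: 18690+360+63·3·12=21318; k=4: 20580+0+63·10·12=28140 → min 21318.
Optimal order: ((W₁(W₂W₃))(W₄W₅)) with cost 21318.

21318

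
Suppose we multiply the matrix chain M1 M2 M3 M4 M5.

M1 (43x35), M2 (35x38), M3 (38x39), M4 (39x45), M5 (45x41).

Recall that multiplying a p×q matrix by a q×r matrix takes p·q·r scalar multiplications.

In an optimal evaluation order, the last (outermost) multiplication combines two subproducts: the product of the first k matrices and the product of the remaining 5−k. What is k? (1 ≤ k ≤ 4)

Adjacent pairs: M1M2 = 43·35·38 = 57190; M2M3 = 35·38·39 = 51870; M3M4 = 38·39·45 = 66690; M4M5 = 39·45·41 = 71955.
Length 3: M1..M3: k=1: 0+51870+43·35·39=110565; k=2: 57190+0+43·38·39=120916 → min 110565 | M2..M4: k=2: 0+66690+35·38·45=126540; k=3: 51870+0+35·39·45=113295 → min 113295 | M3..M5: k=3: 0+71955+38·39·41=132717; k=4: 66690+0+38·45·41=136800 → min 132717.
Length 4: M1..M4: k=1: 0+113295+43·35·45=181020; k=2: 57190+66690+43·38·45=197410; k=3: 110565+0+43·39·45=186030 → min 181020 | M2..M5: k=2: 0+132717+35·38·41=187247; k=3: 51870+71955+35·39·41=179790; k=4: 113295+0+35·45·41=177870 → min 177870.
Top-level splits: k=1: (M1..M1)·(M2..M5) → 0+177870+43·35·41 = 239575; k=2: (M1..M2)·(M3..M5) → 57190+132717+43·38·41 = 256901; k=3: (M1..M3)·(M4..M5) → 110565+71955+43·39·41 = 251277; k=4: (M1..M4)·(M5..M5) → 181020+0+43·45·41 = 260355.
Best split is after M1, i.e. k = 1.

1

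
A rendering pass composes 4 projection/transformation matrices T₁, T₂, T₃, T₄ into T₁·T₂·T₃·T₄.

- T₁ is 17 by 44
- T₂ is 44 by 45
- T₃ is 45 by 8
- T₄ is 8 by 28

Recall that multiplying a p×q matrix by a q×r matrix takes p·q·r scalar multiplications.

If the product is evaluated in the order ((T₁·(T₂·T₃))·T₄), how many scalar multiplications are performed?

25632

(T₂·T₃): 44×45 by 45×8 → 44×8, cost 44·45·8 = 15840
(T₁·(T₂·T₃)): 17×44 by 44×8 → 17×8, cost 17·44·8 = 5984; cumulative 21824
((T₁·(T₂·T₃))·T₄): 17×8 by 8×28 → 17×28, cost 17·8·28 = 3808; cumulative 25632
Total: 25632 scalar multiplications.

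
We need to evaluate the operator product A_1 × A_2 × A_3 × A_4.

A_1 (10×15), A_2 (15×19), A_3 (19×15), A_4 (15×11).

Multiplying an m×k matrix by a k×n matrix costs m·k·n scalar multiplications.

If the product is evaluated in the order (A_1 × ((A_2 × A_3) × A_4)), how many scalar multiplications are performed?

(A_2 × A_3): 15×19 by 19×15 → 15×15, cost 15·19·15 = 4275
((A_2 × A_3) × A_4): 15×15 by 15×11 → 15×11, cost 15·15·11 = 2475; cumulative 6750
(A_1 × ((A_2 × A_3) × A_4)): 10×15 by 15×11 → 10×11, cost 10·15·11 = 1650; cumulative 8400
Total: 8400 scalar multiplications.

8400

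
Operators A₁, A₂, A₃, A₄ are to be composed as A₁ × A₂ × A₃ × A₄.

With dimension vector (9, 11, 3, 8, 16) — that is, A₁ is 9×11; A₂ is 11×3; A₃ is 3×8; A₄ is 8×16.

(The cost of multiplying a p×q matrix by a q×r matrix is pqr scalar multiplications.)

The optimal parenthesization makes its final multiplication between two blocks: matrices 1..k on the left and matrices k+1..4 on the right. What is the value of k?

2

Adjacent pairs: A₁A₂ = 9·11·3 = 297; A₂A₃ = 11·3·8 = 264; A₃A₄ = 3·8·16 = 384.
Length 3: A₁..A₃: k=1: 0+264+9·11·8=1056; k=2: 297+0+9·3·8=513 → min 513 | A₂..A₄: k=2: 0+384+11·3·16=912; k=3: 264+0+11·8·16=1672 → min 912.
Top-level splits: k=1: (A₁..A₁)·(A₂..A₄) → 0+912+9·11·16 = 2496; k=2: (A₁..A₂)·(A₃..A₄) → 297+384+9·3·16 = 1113; k=3: (A₁..A₃)·(A₄..A₄) → 513+0+9·8·16 = 1665.
Best split is after A₂, i.e. k = 2.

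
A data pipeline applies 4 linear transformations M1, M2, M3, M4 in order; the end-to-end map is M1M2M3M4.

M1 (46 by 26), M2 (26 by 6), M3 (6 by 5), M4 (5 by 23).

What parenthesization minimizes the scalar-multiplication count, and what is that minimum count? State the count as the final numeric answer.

12050

Adjacent pairs: M1M2 = 46·26·6 = 7176; M2M3 = 26·6·5 = 780; M3M4 = 6·5·23 = 690.
Length 3: M1..M3: k=1: 0+780+46·26·5=6760; k=2: 7176+0+46·6·5=8556 → min 6760 | M2..M4: k=2: 0+690+26·6·23=4278; k=3: 780+0+26·5·23=3770 → min 3770.
Length 4: M1..M4: k=1: 0+3770+46·26·23=31278; k=2: 7176+690+46·6·23=14214; k=3: 6760+0+46·5·23=12050 → min 12050.
Optimal parenthesization: ((M1(M2M3))M4) with cost 12050.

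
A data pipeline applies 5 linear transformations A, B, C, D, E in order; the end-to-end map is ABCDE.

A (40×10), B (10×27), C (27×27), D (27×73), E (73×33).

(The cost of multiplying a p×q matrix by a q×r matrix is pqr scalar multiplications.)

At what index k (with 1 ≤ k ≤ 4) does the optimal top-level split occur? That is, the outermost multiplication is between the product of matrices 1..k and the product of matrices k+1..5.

1

Adjacent pairs: AB = 40·10·27 = 10800; BC = 10·27·27 = 7290; CD = 27·27·73 = 53217; DE = 27·73·33 = 65043.
Length 3: A..C: k=1: 0+7290+40·10·27=18090; k=2: 10800+0+40·27·27=39960 → min 18090 | B..D: k=2: 0+53217+10·27·73=72927; k=3: 7290+0+10·27·73=27000 → min 27000 | C..E: k=3: 0+65043+27·27·33=89100; k=4: 53217+0+27·73·33=118260 → min 89100.
Length 4: A..D: k=1: 0+27000+40·10·73=56200; k=2: 10800+53217+40·27·73=142857; k=3: 18090+0+40·27·73=96930 → min 56200 | B..E: k=2: 0+89100+10·27·33=98010; k=3: 7290+65043+10·27·33=81243; k=4: 27000+0+10·73·33=51090 → min 51090.
Top-level splits: k=1: (A..A)·(B..E) → 0+51090+40·10·33 = 64290; k=2: (A..B)·(C..E) → 10800+89100+40·27·33 = 135540; k=3: (A..C)·(D..E) → 18090+65043+40·27·33 = 118773; k=4: (A..D)·(E..E) → 56200+0+40·73·33 = 152560.
Best split is after A, i.e. k = 1.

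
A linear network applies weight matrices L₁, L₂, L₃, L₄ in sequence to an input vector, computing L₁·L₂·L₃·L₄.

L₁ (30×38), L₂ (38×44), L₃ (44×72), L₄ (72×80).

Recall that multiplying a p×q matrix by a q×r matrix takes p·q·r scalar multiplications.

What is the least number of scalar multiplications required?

318000

Adjacent pairs: L₁L₂ = 30·38·44 = 50160; L₂L₃ = 38·44·72 = 120384; L₃L₄ = 44·72·80 = 253440.
Length 3: L₁..L₃: k=1: 0+120384+30·38·72=202464; k=2: 50160+0+30·44·72=145200 → min 145200 | L₂..L₄: k=2: 0+253440+38·44·80=387200; k=3: 120384+0+38·72·80=339264 → min 339264.
Length 4: L₁..L₄: k=1: 0+339264+30·38·80=430464; k=2: 50160+253440+30·44·80=409200; k=3: 145200+0+30·72·80=318000 → min 318000.
Optimal order: (((L₁·L₂)·L₃)·L₄) with cost 318000.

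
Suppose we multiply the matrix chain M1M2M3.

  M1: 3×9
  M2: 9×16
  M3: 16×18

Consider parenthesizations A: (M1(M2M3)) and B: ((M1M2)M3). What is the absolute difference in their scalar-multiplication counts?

Order A = (M1(M2M3)): (M2M3): 9×16 by 16×18 → 9×18, cost 9·16·18 = 2592; (M1(M2M3)): 3×9 by 9×18 → 3×18, cost 3·9·18 = 486; cumulative 3078. Total 3078.
Order B = ((M1M2)M3): (M1M2): 3×9 by 9×16 → 3×16, cost 3·9·16 = 432; ((M1M2)M3): 3×16 by 16×18 → 3×18, cost 3·16·18 = 864; cumulative 1296. Total 1296.
Difference: |3078 − 1296| = 1782.

1782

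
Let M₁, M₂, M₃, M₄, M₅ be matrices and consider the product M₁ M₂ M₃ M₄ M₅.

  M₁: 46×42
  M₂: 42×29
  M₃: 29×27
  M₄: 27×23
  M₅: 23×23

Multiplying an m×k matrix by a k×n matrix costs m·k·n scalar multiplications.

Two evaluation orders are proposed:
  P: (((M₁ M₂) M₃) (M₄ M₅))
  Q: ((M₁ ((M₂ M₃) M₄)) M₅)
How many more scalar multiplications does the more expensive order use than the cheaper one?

7157

Order P = (((M₁ M₂) M₃) (M₄ M₅)): (M₁ M₂): 46×42 by 42×29 → 46×29, cost 46·42·29 = 56028; ((M₁ M₂) M₃): 46×29 by 29×27 → 46×27, cost 46·29·27 = 36018; cumulative 92046; (M₄ M₅): 27×23 by 23×23 → 27×23, cost 27·23·23 = 14283; (((M₁ M₂) M₃) (M₄ M₅)): 46×27 by 27×23 → 46×23, cost 46·27·23 = 28566; cumulative 134895. Total 134895.
Order Q = ((M₁ ((M₂ M₃) M₄)) M₅): (M₂ M₃): 42×29 by 29×27 → 42×27, cost 42·29·27 = 32886; ((M₂ M₃) M₄): 42×27 by 27×23 → 42×23, cost 42·27·23 = 26082; cumulative 58968; (M₁ ((M₂ M₃) M₄)): 46×42 by 42×23 → 46×23, cost 46·42·23 = 44436; cumulative 103404; ((M₁ ((M₂ M₃) M₄)) M₅): 46×23 by 23×23 → 46×23, cost 46·23·23 = 24334; cumulative 127738. Total 127738.
Difference: |134895 − 127738| = 7157.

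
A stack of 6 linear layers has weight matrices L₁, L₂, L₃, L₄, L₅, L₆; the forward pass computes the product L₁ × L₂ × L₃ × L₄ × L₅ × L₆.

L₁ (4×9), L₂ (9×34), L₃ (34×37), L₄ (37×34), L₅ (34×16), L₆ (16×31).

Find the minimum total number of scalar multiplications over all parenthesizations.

Adjacent pairs: L₁L₂ = 4·9·34 = 1224; L₂L₃ = 9·34·37 = 11322; L₃L₄ = 34·37·34 = 42772; L₄L₅ = 37·34·16 = 20128; L₅L₆ = 34·16·31 = 16864.
Length 3: L₁..L₃: k=1: 0+11322+4·9·37=12654; k=2: 1224+0+4·34·37=6256 → min 6256 | L₂..L₄: k=2: 0+42772+9·34·34=53176; k=3: 11322+0+9·37·34=22644 → min 22644 | L₃..L₅: k=3: 0+20128+34·37·16=40256; k=4: 42772+0+34·34·16=61268 → min 40256 | L₄..L₆: k=4: 0+16864+37·34·31=55862; k=5: 20128+0+37·16·31=38480 → min 38480.
Length 4: L₁..L₄: k=1: 0+22644+4·9·34=23868; k=2: 1224+42772+4·34·34=48620; k=3: 6256+0+4·37·34=11288 → min 11288 | L₂..L₅: k=2: 0+40256+9·34·16=45152; k=3: 11322+20128+9·37·16=36778; k=4: 22644+0+9·34·16=27540 → min 27540 | L₃..L₆: k=3: 0+38480+34·37·31=77478; k=4: 42772+16864+34·34·31=95472; k=5: 40256+0+34·16·31=57120 → min 57120.
Length 5: L₁..L₅: k=1: 0+27540+4·9·16=28116; k=2: 1224+40256+4·34·16=43656; k=3: 6256+20128+4·37·16=28752; k=4: 11288+0+4·34·16=13464 → min 13464 | L₂..L₆: k=2: 0+57120+9·34·31=66606; k=3: 11322+38480+9·37·31=60125; k=4: 22644+16864+9·34·31=48994; k=5: 27540+0+9·16·31=32004 → min 32004.
Length 6: L₁..L₆: k=1: 0+32004+4·9·31=33120; k=2: 1224+57120+4·34·31=62560; k=3: 6256+38480+4·37·31=49324; k=4: 11288+16864+4·34·31=32368; k=5: 13464+0+4·16·31=15448 → min 15448.
Optimal order: (((((L₁ × L₂) × L₃) × L₄) × L₅) × L₆) with cost 15448.

15448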